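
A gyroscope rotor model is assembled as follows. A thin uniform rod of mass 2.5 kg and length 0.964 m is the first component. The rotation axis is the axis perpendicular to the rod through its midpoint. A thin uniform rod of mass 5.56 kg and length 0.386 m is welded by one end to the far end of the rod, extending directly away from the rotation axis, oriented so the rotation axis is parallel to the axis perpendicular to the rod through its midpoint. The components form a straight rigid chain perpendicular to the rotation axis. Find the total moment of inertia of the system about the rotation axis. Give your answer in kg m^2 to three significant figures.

Thin rod: I_cm = (1/12)ML² = (1/12)(2.5)(0.964)² = 0.1936 kg m^2; axis through the centre, so I = 0.1936 kg m^2.
Thin rod: I_cm = (1/12)ML² = (1/12)(5.56)(0.386)² = 0.069035 kg m^2; centre at d = 0.482 + 0.193 = 0.675 m, so I = I_cm + Md² gives I = 0.069035 + (5.56)(0.675)² = 2.6023 kg m^2.
Total I = 0.1936 + 2.6023 = 2.7959 kg m^2.

2.80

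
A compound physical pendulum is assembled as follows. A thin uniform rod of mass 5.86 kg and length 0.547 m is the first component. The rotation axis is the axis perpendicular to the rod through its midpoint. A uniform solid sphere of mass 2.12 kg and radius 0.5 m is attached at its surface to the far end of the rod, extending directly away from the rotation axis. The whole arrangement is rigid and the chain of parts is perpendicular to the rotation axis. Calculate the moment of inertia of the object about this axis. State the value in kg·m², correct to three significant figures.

Thin rod: I_cm = (1/12)ML² = (1/12)(5.86)(0.547)² = 0.14611 kg·m²; axis through the centre, so I = 0.14611 kg·m².
Solid sphere: I_cm = (2/5)MR² = (2/5)(2.12)(0.5)² = 0.212 kg·m²; centre at d = 0.2735 + 0.5 = 0.7735 m, so I = I_cm + Md² gives I = 0.212 + (2.12)(0.7735)² = 1.4804 kg·m².
Total I = 0.14611 + 1.4804 = 1.6265 kg·m².

1.63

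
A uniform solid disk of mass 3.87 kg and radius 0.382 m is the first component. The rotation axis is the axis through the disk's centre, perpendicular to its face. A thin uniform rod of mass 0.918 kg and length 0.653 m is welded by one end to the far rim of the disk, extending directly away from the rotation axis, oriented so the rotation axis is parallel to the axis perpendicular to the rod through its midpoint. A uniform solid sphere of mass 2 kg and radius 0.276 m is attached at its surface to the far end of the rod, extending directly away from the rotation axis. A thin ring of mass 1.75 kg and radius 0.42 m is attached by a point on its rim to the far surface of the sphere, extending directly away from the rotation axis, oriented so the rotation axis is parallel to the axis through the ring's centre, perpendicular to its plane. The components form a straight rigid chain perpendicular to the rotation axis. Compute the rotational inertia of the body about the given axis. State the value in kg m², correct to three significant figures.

11.6

Solid disk: I_cm = (1/2)MR² = (1/2)(3.87)(0.382)² = 0.28236 kg m²; axis through the centre, so I = 0.28236 kg m².
Thin rod: I_cm = (1/12)ML² = (1/12)(0.918)(0.653)² = 0.03262 kg m²; centre at d = 0.382 + 0.3265 = 0.7085 m, so the parallel axis theorem gives I = 0.03262 + (0.918)(0.7085)² = 0.49343 kg m².
Solid sphere: I_cm = (2/5)MR² = (2/5)(2)(0.276)² = 0.060941 kg m²; centre at d = 0.382 + 0.3265 + 0.3265 + 0.276 = 1.311 m, so the parallel axis theorem gives I = 0.060941 + (2)(1.311)² = 3.4984 kg m².
Thin ring: I_cm = MR² = (1.75)(0.42)² = 0.3087 kg m²; centre at d = 0.382 + 0.3265 + 0.3265 + 0.276 + 0.276 + 0.42 = 2.007 m, so the parallel axis theorem gives I = 0.3087 + (1.75)(2.007)² = 7.3578 kg m².
Total I = 0.28236 + 0.49343 + 3.4984 + 7.3578 = 11.632 kg m².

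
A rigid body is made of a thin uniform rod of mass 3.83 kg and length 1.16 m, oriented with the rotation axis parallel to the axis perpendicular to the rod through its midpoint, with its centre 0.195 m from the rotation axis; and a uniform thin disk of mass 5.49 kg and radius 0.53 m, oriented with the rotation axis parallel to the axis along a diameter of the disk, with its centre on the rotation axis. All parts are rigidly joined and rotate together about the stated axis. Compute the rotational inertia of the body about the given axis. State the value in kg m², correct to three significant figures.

Thin rod: I_cm = (1/12)ML² = (1/12)(3.83)(1.16)² = 0.42947 kg m²; centre at d = 0.195 m, so the parallel axis theorem gives I = 0.42947 + (3.83)(0.195)² = 0.57511 kg m².
Thin disk: I_cm = (1/4)MR² = (1/4)(5.49)(0.53)² = 0.38554 kg m²; axis through the centre, so I = 0.38554 kg m².
Total I = 0.57511 + 0.38554 = 0.96064 kg m².

0.961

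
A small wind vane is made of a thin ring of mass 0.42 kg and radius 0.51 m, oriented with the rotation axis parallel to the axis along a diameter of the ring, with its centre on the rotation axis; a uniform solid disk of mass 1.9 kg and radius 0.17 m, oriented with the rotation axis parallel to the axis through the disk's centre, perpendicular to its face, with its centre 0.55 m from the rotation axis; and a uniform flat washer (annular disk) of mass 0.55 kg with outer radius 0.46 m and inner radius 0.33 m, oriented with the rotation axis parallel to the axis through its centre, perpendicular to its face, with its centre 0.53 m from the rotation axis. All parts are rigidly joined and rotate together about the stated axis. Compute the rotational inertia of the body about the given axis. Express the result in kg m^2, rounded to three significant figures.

0.899

Thin ring: I_cm = (1/2)MR² = (1/2)(0.42)(0.51)² = 0.054621 kg m^2; axis through the centre, so I = 0.054621 kg m^2.
Solid disk: I_cm = (1/2)MR² = (1/2)(1.9)(0.17)² = 0.027455 kg m^2; centre at d = 0.55 m, so the parallel axis theorem gives I = 0.027455 + (1.9)(0.55)² = 0.60221 kg m^2.
Annular disk: I_cm = (1/2)M(R²+r²) = (1/2)(0.55)[(0.46)² + (0.33)²] = 0.088138 kg m^2; centre at d = 0.53 m, so the parallel axis theorem gives I = 0.088138 + (0.55)(0.53)² = 0.24263 kg m^2.
Total I = 0.054621 + 0.60221 + 0.24263 = 0.89946 kg m^2.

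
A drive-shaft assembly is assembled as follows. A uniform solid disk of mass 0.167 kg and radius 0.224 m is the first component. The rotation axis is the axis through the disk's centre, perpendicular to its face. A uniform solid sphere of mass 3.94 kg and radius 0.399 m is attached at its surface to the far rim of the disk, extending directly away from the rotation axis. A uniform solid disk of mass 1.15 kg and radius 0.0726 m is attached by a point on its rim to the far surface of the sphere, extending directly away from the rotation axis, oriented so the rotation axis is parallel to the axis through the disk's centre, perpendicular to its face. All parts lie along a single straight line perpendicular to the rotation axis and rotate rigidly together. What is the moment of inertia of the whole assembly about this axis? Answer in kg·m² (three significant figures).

3.17

Solid disk: I_cm = (1/2)MR² = (1/2)(0.167)(0.224)² = 0.0041897 kg·m²; axis through the centre, so I = 0.0041897 kg·m².
Solid sphere: I_cm = (2/5)MR² = (2/5)(3.94)(0.399)² = 0.2509 kg·m²; centre at d = 0.224 + 0.399 = 0.623 m, so the parallel axis theorem gives I = 0.2509 + (3.94)(0.623)² = 1.7801 kg·m².
Solid disk: I_cm = (1/2)MR² = (1/2)(1.15)(0.0726)² = 0.0030307 kg·m²; centre at d = 0.224 + 0.399 + 0.399 + 0.0726 = 1.0946 m, so the parallel axis theorem gives I = 0.0030307 + (1.15)(1.0946)² = 1.3809 kg·m².
Total I = 0.0041897 + 1.7801 + 1.3809 = 3.1652 kg·m².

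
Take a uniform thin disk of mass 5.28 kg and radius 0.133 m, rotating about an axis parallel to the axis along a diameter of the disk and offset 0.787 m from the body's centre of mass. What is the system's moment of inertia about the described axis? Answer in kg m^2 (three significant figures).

I_cm = (1/4)MR² = (1/4)(5.28)(0.133)² = 0.023349 kg m^2; centre at d = 0.787 m, so the parallel axis theorem gives I = 0.023349 + (5.28)(0.787)² = 3.2936 kg m^2.

3.29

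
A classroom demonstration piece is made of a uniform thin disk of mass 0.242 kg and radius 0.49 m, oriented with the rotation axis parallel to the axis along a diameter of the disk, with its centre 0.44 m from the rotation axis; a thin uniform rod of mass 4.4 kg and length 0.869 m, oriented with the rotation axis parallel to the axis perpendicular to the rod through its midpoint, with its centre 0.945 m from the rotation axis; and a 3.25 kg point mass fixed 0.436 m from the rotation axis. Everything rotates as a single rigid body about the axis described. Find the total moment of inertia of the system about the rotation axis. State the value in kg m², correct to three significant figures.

Thin disk: I_cm = (1/4)MR² = (1/4)(0.242)(0.49)² = 0.014526 kg m²; centre at d = 0.44 m, so the parallel axis theorem gives I = 0.014526 + (0.242)(0.44)² = 0.061377 kg m².
Thin rod: I_cm = (1/12)ML² = (1/12)(4.4)(0.869)² = 0.27689 kg m²; centre at d = 0.945 m, so the parallel axis theorem gives I = 0.27689 + (4.4)(0.945)² = 4.2062 kg m².
Point mass: I_cm = 0; centre at d = 0.436 m, so the parallel axis theorem gives I = 0 + (3.25)(0.436)² = 0.61781 kg m².
Total I = 0.061377 + 4.2062 + 0.61781 = 4.8854 kg m².

4.89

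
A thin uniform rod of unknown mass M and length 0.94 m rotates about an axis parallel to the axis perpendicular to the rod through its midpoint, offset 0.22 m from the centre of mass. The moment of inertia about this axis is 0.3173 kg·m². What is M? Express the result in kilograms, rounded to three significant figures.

2.60

I = I_cm + Md² = (1/12)ML² + Md² = M·[0.0833333·(0.94)² + (0.22)²] = M·0.12203.
So M = 0.3173 / 0.12203 = 2.6001 kg.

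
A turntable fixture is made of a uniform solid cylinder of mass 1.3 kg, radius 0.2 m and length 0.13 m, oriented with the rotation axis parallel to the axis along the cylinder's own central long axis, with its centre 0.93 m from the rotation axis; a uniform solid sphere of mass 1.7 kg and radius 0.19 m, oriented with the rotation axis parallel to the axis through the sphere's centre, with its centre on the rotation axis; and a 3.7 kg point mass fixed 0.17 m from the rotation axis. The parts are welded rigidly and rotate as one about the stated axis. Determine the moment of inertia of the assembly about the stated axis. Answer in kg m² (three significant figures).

Solid cylinder: I_cm = (1/2)MR² = (1/2)(1.3)(0.2)² = 0.026 kg m²; centre at d = 0.93 m, so I = I_cm + Md² gives I = 0.026 + (1.3)(0.93)² = 1.1504 kg m².
Solid sphere: I_cm = (2/5)MR² = (2/5)(1.7)(0.19)² = 0.024548 kg m²; axis through the centre, so I = 0.024548 kg m².
Point mass: I_cm = 0; centre at d = 0.17 m, so I = I_cm + Md² gives I = 0 + (3.7)(0.17)² = 0.10693 kg m².
Total I = 1.1504 + 0.024548 + 0.10693 = 1.2818 kg m².

1.28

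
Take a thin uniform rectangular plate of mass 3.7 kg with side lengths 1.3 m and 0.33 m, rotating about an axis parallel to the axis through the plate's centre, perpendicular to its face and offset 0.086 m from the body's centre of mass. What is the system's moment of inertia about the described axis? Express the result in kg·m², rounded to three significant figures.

0.582

I_cm = (1/12)M(a²+b²) = (1/12)(3.7)[(1.3)² + (0.33)²] = 0.55466 kg·m²; centre at d = 0.086 m, so the parallel axis theorem gives I = 0.55466 + (3.7)(0.086)² = 0.58203 kg·m².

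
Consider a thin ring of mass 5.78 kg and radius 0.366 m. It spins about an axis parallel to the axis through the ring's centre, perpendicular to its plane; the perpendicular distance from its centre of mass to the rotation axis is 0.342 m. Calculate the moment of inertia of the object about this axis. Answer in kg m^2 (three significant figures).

1.45

I_cm = MR² = (5.78)(0.366)² = 0.77427 kg m^2; centre at d = 0.342 m, so I = I_cm + Md² gives I = 0.77427 + (5.78)(0.342)² = 1.4503 kg m^2.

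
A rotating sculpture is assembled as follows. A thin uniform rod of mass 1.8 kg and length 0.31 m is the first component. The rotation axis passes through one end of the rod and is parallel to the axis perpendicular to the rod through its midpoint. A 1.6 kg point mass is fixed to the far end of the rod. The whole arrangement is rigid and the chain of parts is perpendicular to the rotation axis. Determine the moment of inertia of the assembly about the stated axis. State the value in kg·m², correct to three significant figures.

0.211

Thin rod: I_cm = (1/12)ML² = (1/12)(1.8)(0.31)² = 0.014415 kg·m²; centre at d = 0.155 m, so I = I_cm + Md² gives I = 0.014415 + (1.8)(0.155)² = 0.05766 kg·m².
Point mass: I_cm = 0; centre at d = 0.155 + 0.155 = 0.31 m, so I = I_cm + Md² gives I = 0 + (1.6)(0.31)² = 0.15376 kg·m².
Total I = 0.05766 + 0.15376 = 0.21142 kg·m².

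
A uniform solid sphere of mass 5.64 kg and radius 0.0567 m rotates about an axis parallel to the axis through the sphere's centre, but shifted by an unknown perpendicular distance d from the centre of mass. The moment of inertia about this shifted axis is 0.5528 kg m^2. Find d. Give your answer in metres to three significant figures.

About the centre-of-mass axis, I_cm = (2/5)MR² = (2/5)(5.64)(0.0567)² = 0.0072528 kg m^2.
Parallel axis theorem: I = I_cm + Md², so Md² = 0.5528 − 0.0072528 = 0.54555 kg m^2.
d = √(0.54555 / 5.64) = 0.31101 m.

0.311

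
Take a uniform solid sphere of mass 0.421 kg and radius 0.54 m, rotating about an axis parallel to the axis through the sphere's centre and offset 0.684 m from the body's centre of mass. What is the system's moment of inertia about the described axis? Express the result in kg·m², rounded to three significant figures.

I_cm = (2/5)MR² = (2/5)(0.421)(0.54)² = 0.049105 kg·m²; centre at d = 0.684 m, so I = I_cm + Md² gives I = 0.049105 + (0.421)(0.684)² = 0.24607 kg·m².

0.246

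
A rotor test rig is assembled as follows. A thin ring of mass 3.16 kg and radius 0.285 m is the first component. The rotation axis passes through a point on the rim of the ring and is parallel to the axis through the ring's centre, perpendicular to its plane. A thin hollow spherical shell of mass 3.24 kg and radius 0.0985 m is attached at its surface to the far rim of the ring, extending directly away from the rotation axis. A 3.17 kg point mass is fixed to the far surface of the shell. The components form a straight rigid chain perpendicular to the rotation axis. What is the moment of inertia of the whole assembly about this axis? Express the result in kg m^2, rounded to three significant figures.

Thin ring: I_cm = MR² = (3.16)(0.285)² = 0.25667 kg m^2; centre at d = 0.285 m, so I = I_cm + Md² gives I = 0.25667 + (3.16)(0.285)² = 0.51334 kg m^2.
Spherical shell: I_cm = (2/3)MR² = (2/3)(3.24)(0.0985)² = 0.020957 kg m^2; centre at d = 0.285 + 0.285 + 0.0985 = 0.6685 m, so I = I_cm + Md² gives I = 0.020957 + (3.24)(0.6685)² = 1.4689 kg m^2.
Point mass: I_cm = 0; centre at d = 0.285 + 0.285 + 0.0985 + 0.0985 = 0.767 m, so I = I_cm + Md² gives I = 0 + (3.17)(0.767)² = 1.8649 kg m^2.
Total I = 0.51334 + 1.4689 + 1.8649 = 3.8471 kg m^2.

3.85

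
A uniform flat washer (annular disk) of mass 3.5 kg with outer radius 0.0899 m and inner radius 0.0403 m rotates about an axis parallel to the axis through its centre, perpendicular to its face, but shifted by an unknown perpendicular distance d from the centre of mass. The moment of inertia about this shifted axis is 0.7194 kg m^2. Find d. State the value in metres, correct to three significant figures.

0.448

About the centre-of-mass axis, I_cm = (1/2)M(R²+r²) = (1/2)(3.5)[(0.0899)² + (0.0403)²] = 0.016986 kg m^2.
Parallel axis theorem: I = I_cm + Md², so Md² = 0.7194 − 0.016986 = 0.70241 kg m^2.
d = √(0.70241 / 3.5) = 0.44798 m.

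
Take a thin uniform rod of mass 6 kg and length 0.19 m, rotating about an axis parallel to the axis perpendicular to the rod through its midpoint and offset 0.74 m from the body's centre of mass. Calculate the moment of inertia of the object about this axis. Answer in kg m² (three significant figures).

3.30

I_cm = (1/12)ML² = (1/12)(6)(0.19)² = 0.01805 kg m²; centre at d = 0.74 m, so the parallel axis theorem gives I = 0.01805 + (6)(0.74)² = 3.3036 kg m².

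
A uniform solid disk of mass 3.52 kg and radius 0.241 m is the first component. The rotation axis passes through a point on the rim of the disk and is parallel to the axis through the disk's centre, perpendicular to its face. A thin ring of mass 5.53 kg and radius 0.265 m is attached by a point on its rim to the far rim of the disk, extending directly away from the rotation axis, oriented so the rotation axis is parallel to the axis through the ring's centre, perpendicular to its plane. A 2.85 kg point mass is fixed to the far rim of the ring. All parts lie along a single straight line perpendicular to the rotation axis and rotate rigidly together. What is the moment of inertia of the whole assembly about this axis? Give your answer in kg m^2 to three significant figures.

6.70

Solid disk: I_cm = (1/2)MR² = (1/2)(3.52)(0.241)² = 0.10222 kg m^2; centre at d = 0.241 m, so the parallel axis theorem gives I = 0.10222 + (3.52)(0.241)² = 0.30667 kg m^2.
Thin ring: I_cm = MR² = (5.53)(0.265)² = 0.38834 kg m^2; centre at d = 0.241 + 0.241 + 0.265 = 0.747 m, so the parallel axis theorem gives I = 0.38834 + (5.53)(0.747)² = 3.4741 kg m^2.
Point mass: I_cm = 0; centre at d = 0.241 + 0.241 + 0.265 + 0.265 = 1.012 m, so the parallel axis theorem gives I = 0 + (2.85)(1.012)² = 2.9188 kg m^2.
Total I = 0.30667 + 3.4741 + 2.9188 = 6.6996 kg m^2.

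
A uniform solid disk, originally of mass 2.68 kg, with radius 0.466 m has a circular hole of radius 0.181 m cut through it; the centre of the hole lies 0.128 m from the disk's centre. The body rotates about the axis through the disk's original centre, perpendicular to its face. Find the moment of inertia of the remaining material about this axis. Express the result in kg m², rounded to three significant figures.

Unpierced body about its centre: I₀ = (1/2)MR² = (1/2)(2.68)(0.466)² = 0.29099 kg m².
The removed disk has mass m = M·(r/R)² = (2.68)(0.181/0.466)² = 0.40432 kg (same uniform areal density).
Its moment of inertia about the rotation axis (parallel-axis theorem): I_hole = (1/2)mr² + md² = (1/2)(0.40432)(0.181)² + (0.40432)(0.128)² = 0.013247 kg m².
Treating the hole as negative mass, I = I₀ − I_hole = 0.29099 − 0.013247 = 0.27774 kg m².

0.278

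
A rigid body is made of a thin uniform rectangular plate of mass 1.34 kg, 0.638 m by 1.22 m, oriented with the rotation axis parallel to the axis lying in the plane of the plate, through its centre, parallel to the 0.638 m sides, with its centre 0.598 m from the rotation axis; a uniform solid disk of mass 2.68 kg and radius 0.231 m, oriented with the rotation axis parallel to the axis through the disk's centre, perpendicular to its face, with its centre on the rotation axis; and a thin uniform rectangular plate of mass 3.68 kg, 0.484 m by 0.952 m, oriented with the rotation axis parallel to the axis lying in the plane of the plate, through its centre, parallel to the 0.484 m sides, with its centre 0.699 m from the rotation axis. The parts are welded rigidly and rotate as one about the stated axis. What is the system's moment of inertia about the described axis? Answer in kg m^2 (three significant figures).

2.79

Rectangular plate: I_cm = (1/12)Mb² = (1/12)(1.34)(1.22)² = 0.1662 kg m^2; centre at d = 0.598 m, so I = I_cm + Md² gives I = 0.1662 + (1.34)(0.598)² = 0.64539 kg m^2.
Solid disk: I_cm = (1/2)MR² = (1/2)(2.68)(0.231)² = 0.071504 kg m^2; axis through the centre, so I = 0.071504 kg m^2.
Rectangular plate: I_cm = (1/12)Mb² = (1/12)(3.68)(0.952)² = 0.27793 kg m^2; centre at d = 0.699 m, so I = I_cm + Md² gives I = 0.27793 + (3.68)(0.699)² = 2.076 kg m^2.
Total I = 0.64539 + 0.071504 + 2.076 = 2.7929 kg m^2.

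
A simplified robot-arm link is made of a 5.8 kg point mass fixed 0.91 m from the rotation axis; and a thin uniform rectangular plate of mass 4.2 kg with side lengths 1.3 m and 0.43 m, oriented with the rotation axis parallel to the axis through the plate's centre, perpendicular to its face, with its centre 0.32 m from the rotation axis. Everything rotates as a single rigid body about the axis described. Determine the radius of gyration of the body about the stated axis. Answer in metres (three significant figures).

Point mass: I_cm = 0; centre at d = 0.91 m, so the parallel axis theorem gives I = 0 + (5.8)(0.91)² = 4.803 kg m².
Rectangular plate: I_cm = (1/12)M(a²+b²) = (1/12)(4.2)[(1.3)² + (0.43)²] = 0.65621 kg m²; centre at d = 0.32 m, so the parallel axis theorem gives I = 0.65621 + (4.2)(0.32)² = 1.0863 kg m².
Total I = 5.8893 kg m²; total mass M = 10 kg.
k = √(I/M) = √(5.8893/10) = 0.76742 m.

0.767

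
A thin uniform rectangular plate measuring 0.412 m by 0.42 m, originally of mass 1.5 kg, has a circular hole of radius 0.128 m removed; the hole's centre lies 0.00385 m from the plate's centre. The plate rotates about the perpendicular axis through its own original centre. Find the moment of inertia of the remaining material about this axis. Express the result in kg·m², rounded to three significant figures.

0.0396

Unpierced body about its centre: I₀ = (1/12)M(a²+b²) = (1/12)(1.5)[(0.412)² + (0.42)²] = 0.043268 kg·m².
The removed disk has mass m = M·πr²/(ab) = (1.5)·π(0.128)²/(0.412·0.42) = 0.44618 kg (same uniform areal density).
Its moment of inertia about the rotation axis (parallel-axis theorem): I_hole = (1/2)mr² + md² = (1/2)(0.44618)(0.128)² + (0.44618)(0.00385)² = 0.0036618 kg·m².
Treating the hole as negative mass, I = I₀ − I_hole = 0.043268 − 0.0036618 = 0.039606 kg·m².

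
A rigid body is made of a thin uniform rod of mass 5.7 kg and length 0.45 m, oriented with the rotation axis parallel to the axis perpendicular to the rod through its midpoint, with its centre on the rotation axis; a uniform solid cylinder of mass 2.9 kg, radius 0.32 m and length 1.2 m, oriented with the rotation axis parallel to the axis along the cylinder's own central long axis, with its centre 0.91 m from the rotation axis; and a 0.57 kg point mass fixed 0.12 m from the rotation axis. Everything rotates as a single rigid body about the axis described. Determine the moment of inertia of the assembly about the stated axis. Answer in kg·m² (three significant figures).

2.65

Thin rod: I_cm = (1/12)ML² = (1/12)(5.7)(0.45)² = 0.096187 kg·m²; axis through the centre, so I = 0.096187 kg·m².
Solid cylinder: I_cm = (1/2)MR² = (1/2)(2.9)(0.32)² = 0.14848 kg·m²; centre at d = 0.91 m, so I = I_cm + Md² gives I = 0.14848 + (2.9)(0.91)² = 2.55 kg·m².
Point mass: I_cm = 0; centre at d = 0.12 m, so I = I_cm + Md² gives I = 0 + (0.57)(0.12)² = 0.008208 kg·m².
Total I = 0.096187 + 2.55 + 0.008208 = 2.6544 kg·m².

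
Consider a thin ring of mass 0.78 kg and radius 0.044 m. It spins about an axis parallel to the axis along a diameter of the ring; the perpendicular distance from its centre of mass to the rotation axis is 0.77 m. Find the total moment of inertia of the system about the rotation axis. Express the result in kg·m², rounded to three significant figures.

0.463

I_cm = (1/2)MR² = (1/2)(0.78)(0.044)² = 0.00075504 kg·m²; centre at d = 0.77 m, so the parallel axis theorem gives I = 0.00075504 + (0.78)(0.77)² = 0.46322 kg·m².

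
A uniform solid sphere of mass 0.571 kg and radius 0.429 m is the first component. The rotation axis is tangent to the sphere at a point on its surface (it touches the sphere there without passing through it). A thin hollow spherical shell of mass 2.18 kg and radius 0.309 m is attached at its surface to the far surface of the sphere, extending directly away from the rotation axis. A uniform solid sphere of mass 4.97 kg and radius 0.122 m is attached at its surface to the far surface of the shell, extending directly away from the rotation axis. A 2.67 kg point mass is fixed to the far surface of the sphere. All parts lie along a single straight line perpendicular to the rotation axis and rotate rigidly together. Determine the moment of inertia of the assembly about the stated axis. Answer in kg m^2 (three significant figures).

23.9

Solid sphere: I_cm = (2/5)MR² = (2/5)(0.571)(0.429)² = 0.042035 kg m^2; centre at d = 0.429 m, so the parallel axis theorem gives I = 0.042035 + (0.571)(0.429)² = 0.14712 kg m^2.
Spherical shell: I_cm = (2/3)MR² = (2/3)(2.18)(0.309)² = 0.13877 kg m^2; centre at d = 0.429 + 0.429 + 0.309 = 1.167 m, so the parallel axis theorem gives I = 0.13877 + (2.18)(1.167)² = 3.1077 kg m^2.
Solid sphere: I_cm = (2/5)MR² = (2/5)(4.97)(0.122)² = 0.029589 kg m^2; centre at d = 0.429 + 0.429 + 0.309 + 0.309 + 0.122 = 1.598 m, so the parallel axis theorem gives I = 0.029589 + (4.97)(1.598)² = 12.721 kg m^2.
Point mass: I_cm = 0; centre at d = 0.429 + 0.429 + 0.309 + 0.309 + 0.122 + 0.122 = 1.72 m, so the parallel axis theorem gives I = 0 + (2.67)(1.72)² = 7.8989 kg m^2.
Total I = 0.14712 + 3.1077 + 12.721 + 7.8989 = 23.875 kg m^2.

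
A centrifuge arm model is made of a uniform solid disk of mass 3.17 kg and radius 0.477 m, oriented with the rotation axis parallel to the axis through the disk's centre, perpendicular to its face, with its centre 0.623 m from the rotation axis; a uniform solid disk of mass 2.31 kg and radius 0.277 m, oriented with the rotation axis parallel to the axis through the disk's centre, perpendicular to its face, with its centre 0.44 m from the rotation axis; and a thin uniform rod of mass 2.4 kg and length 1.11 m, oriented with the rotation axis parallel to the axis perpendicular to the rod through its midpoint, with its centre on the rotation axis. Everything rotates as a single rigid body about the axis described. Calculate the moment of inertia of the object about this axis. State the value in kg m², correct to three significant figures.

2.37

Solid disk: I_cm = (1/2)MR² = (1/2)(3.17)(0.477)² = 0.36063 kg m²; centre at d = 0.623 m, so the parallel axis theorem gives I = 0.36063 + (3.17)(0.623)² = 1.591 kg m².
Solid disk: I_cm = (1/2)MR² = (1/2)(2.31)(0.277)² = 0.088622 kg m²; centre at d = 0.44 m, so the parallel axis theorem gives I = 0.088622 + (2.31)(0.44)² = 0.53584 kg m².
Thin rod: I_cm = (1/12)ML² = (1/12)(2.4)(1.11)² = 0.24642 kg m²; axis through the centre, so I = 0.24642 kg m².
Total I = 1.591 + 0.53584 + 0.24642 = 2.3733 kg m².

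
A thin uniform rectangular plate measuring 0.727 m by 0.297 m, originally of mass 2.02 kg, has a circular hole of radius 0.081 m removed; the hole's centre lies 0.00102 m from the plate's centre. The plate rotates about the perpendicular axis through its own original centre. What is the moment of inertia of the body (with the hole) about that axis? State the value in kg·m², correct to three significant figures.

Unpierced body about its centre: I₀ = (1/12)M(a²+b²) = (1/12)(2.02)[(0.727)² + (0.297)²] = 0.10382 kg·m².
The removed disk has mass m = M·πr²/(ab) = (2.02)·π(0.081)²/(0.727·0.297) = 0.19283 kg (same uniform areal density).
Its moment of inertia about the rotation axis (parallel-axis theorem): I_hole = (1/2)mr² + md² = (1/2)(0.19283)(0.081)² + (0.19283)(0.00102)² = 0.00063279 kg·m².
Treating the hole as negative mass, I = I₀ − I_hole = 0.10382 − 0.00063279 = 0.10318 kg·m².

0.103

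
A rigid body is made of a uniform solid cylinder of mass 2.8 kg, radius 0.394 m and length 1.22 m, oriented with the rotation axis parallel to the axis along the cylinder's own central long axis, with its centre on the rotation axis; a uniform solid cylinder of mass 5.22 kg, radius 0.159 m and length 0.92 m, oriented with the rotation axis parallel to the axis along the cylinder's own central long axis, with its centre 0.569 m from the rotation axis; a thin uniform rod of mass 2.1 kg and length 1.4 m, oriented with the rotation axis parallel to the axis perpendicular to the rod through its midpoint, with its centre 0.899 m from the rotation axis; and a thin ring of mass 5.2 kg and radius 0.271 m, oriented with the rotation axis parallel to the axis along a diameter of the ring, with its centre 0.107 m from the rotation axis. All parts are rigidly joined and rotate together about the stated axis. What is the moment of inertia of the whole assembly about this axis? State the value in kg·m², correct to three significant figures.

Solid cylinder: I_cm = (1/2)MR² = (1/2)(2.8)(0.394)² = 0.21733 kg·m²; axis through the centre, so I = 0.21733 kg·m².
Solid cylinder: I_cm = (1/2)MR² = (1/2)(5.22)(0.159)² = 0.065983 kg·m²; centre at d = 0.569 m, so the parallel axis theorem gives I = 0.065983 + (5.22)(0.569)² = 1.756 kg·m².
Thin rod: I_cm = (1/12)ML² = (1/12)(2.1)(1.4)² = 0.343 kg·m²; centre at d = 0.899 m, so the parallel axis theorem gives I = 0.343 + (2.1)(0.899)² = 2.0402 kg·m².
Thin ring: I_cm = (1/2)MR² = (1/2)(5.2)(0.271)² = 0.19095 kg·m²; centre at d = 0.107 m, so the parallel axis theorem gives I = 0.19095 + (5.2)(0.107)² = 0.25048 kg·m².
Total I = 0.21733 + 1.756 + 2.0402 + 0.25048 = 4.264 kg·m².

4.26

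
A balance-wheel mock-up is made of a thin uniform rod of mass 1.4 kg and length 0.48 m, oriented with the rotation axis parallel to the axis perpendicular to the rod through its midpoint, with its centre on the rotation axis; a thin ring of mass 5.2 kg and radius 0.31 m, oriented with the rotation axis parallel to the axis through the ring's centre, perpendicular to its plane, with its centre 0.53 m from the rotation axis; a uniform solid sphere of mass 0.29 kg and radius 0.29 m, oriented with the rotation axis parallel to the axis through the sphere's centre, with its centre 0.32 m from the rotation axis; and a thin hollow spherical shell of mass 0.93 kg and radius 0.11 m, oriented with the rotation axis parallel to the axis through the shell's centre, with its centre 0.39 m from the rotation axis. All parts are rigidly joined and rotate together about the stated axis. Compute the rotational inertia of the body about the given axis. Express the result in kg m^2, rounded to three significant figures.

2.18

Thin rod: I_cm = (1/12)ML² = (1/12)(1.4)(0.48)² = 0.02688 kg m^2; axis through the centre, so I = 0.02688 kg m^2.
Thin ring: I_cm = MR² = (5.2)(0.31)² = 0.49972 kg m^2; centre at d = 0.53 m, so I = I_cm + Md² gives I = 0.49972 + (5.2)(0.53)² = 1.9604 kg m^2.
Solid sphere: I_cm = (2/5)MR² = (2/5)(0.29)(0.29)² = 0.0097556 kg m^2; centre at d = 0.32 m, so I = I_cm + Md² gives I = 0.0097556 + (0.29)(0.32)² = 0.039452 kg m^2.
Spherical shell: I_cm = (2/3)MR² = (2/3)(0.93)(0.11)² = 0.007502 kg m^2; centre at d = 0.39 m, so I = I_cm + Md² gives I = 0.007502 + (0.93)(0.39)² = 0.14896 kg m^2.
Total I = 0.02688 + 1.9604 + 0.039452 + 0.14896 = 2.1757 kg m^2.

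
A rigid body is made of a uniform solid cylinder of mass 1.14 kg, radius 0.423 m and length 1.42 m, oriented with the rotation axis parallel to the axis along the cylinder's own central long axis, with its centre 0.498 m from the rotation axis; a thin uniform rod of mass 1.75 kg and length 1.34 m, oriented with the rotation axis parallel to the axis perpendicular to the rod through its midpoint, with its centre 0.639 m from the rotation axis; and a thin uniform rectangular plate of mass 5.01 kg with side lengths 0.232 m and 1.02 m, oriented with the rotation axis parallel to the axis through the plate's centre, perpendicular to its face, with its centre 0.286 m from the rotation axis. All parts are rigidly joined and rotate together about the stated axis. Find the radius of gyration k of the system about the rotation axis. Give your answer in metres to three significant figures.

0.531

Solid cylinder: I_cm = (1/2)MR² = (1/2)(1.14)(0.423)² = 0.10199 kg·m²; centre at d = 0.498 m, so the parallel axis theorem gives I = 0.10199 + (1.14)(0.498)² = 0.38471 kg·m².
Thin rod: I_cm = (1/12)ML² = (1/12)(1.75)(1.34)² = 0.26186 kg·m²; centre at d = 0.639 m, so the parallel axis theorem gives I = 0.26186 + (1.75)(0.639)² = 0.97642 kg·m².
Rectangular plate: I_cm = (1/12)M(a²+b²) = (1/12)(5.01)[(0.232)² + (1.02)²] = 0.45684 kg·m²; centre at d = 0.286 m, so the parallel axis theorem gives I = 0.45684 + (5.01)(0.286)² = 0.86664 kg·m².
Total I = 2.2278 kg·m²; total mass M = 7.9 kg.
k = √(I/M) = √(2.2278/7.9) = 0.53103 m.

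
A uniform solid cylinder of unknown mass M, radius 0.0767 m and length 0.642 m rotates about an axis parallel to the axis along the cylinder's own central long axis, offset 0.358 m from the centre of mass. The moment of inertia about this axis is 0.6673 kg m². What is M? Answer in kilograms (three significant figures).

I = I_cm + Md² = (1/2)MR² + Md² = M·[0.5·(0.0767)² + (0.358)²] = M·0.13111.
So M = 0.6673 / 0.13111 = 5.0898 kg.

5.09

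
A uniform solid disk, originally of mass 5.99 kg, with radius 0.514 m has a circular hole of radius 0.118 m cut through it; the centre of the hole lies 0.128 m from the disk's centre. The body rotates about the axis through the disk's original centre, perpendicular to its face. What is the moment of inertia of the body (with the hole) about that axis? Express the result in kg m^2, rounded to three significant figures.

Unpierced body about its centre: I₀ = (1/2)MR² = (1/2)(5.99)(0.514)² = 0.79127 kg m^2.
The removed disk has mass m = M·(r/R)² = (5.99)(0.118/0.514)² = 0.31569 kg (same uniform areal density).
Its moment of inertia about the rotation axis (parallel-axis theorem): I_hole = (1/2)mr² + md² = (1/2)(0.31569)(0.118)² + (0.31569)(0.128)² = 0.0073702 kg m^2.
Treating the hole as negative mass, I = I₀ − I_hole = 0.79127 − 0.0073702 = 0.7839 kg m^2.

0.784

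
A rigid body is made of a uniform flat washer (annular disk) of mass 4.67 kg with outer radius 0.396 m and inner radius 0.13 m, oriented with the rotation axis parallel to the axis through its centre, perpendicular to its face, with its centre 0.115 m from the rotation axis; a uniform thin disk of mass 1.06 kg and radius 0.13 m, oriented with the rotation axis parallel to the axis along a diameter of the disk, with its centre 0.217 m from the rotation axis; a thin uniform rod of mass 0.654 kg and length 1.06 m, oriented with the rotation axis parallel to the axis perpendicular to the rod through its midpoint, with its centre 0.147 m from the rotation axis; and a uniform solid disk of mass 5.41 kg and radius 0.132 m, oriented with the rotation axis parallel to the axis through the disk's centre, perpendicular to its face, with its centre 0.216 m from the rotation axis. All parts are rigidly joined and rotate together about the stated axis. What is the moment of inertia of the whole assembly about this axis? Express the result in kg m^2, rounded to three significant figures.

0.897

Annular disk: I_cm = (1/2)M(R²+r²) = (1/2)(4.67)[(0.396)² + (0.13)²] = 0.40563 kg m^2; centre at d = 0.115 m, so I = I_cm + Md² gives I = 0.40563 + (4.67)(0.115)² = 0.46739 kg m^2.
Thin disk: I_cm = (1/4)MR² = (1/4)(1.06)(0.13)² = 0.0044785 kg m^2; centre at d = 0.217 m, so I = I_cm + Md² gives I = 0.0044785 + (1.06)(0.217)² = 0.054393 kg m^2.
Thin rod: I_cm = (1/12)ML² = (1/12)(0.654)(1.06)² = 0.061236 kg m^2; centre at d = 0.147 m, so I = I_cm + Md² gives I = 0.061236 + (0.654)(0.147)² = 0.075368 kg m^2.
Solid disk: I_cm = (1/2)MR² = (1/2)(5.41)(0.132)² = 0.047132 kg m^2; centre at d = 0.216 m, so I = I_cm + Md² gives I = 0.047132 + (5.41)(0.216)² = 0.29954 kg m^2.
Total I = 0.46739 + 0.054393 + 0.075368 + 0.29954 = 0.89669 kg m^2.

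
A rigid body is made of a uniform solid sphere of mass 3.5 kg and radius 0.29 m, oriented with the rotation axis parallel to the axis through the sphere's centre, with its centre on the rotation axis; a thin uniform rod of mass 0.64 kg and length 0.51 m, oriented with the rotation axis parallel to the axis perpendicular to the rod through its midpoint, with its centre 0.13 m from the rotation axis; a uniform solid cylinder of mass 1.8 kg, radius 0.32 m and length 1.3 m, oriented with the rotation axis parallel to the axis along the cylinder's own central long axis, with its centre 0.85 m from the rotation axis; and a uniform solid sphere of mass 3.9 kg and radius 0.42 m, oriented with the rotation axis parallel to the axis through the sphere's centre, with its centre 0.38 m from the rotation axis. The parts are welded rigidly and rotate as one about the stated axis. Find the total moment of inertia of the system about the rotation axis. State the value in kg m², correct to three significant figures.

Solid sphere: I_cm = (2/5)MR² = (2/5)(3.5)(0.29)² = 0.11774 kg m²; axis through the centre, so I = 0.11774 kg m².
Thin rod: I_cm = (1/12)ML² = (1/12)(0.64)(0.51)² = 0.013872 kg m²; centre at d = 0.13 m, so I = I_cm + Md² gives I = 0.013872 + (0.64)(0.13)² = 0.024688 kg m².
Solid cylinder: I_cm = (1/2)MR² = (1/2)(1.8)(0.32)² = 0.09216 kg m²; centre at d = 0.85 m, so I = I_cm + Md² gives I = 0.09216 + (1.8)(0.85)² = 1.3927 kg m².
Solid sphere: I_cm = (2/5)MR² = (2/5)(3.9)(0.42)² = 0.27518 kg m²; centre at d = 0.38 m, so I = I_cm + Md² gives I = 0.27518 + (3.9)(0.38)² = 0.83834 kg m².
Total I = 0.11774 + 0.024688 + 1.3927 + 0.83834 = 2.3734 kg m².

2.37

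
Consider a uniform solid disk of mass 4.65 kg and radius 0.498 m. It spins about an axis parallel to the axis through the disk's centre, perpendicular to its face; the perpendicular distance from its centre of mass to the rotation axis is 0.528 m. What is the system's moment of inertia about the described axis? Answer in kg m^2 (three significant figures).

1.87

I_cm = (1/2)MR² = (1/2)(4.65)(0.498)² = 0.57661 kg m^2; centre at d = 0.528 m, so the parallel axis theorem gives I = 0.57661 + (4.65)(0.528)² = 1.873 kg m^2.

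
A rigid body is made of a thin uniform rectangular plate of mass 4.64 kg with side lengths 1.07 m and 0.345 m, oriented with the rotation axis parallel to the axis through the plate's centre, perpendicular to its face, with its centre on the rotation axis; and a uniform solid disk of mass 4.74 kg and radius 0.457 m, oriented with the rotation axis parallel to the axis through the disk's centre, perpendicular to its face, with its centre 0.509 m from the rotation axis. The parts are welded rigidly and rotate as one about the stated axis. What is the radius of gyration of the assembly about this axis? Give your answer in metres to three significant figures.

Rectangular plate: I_cm = (1/12)M(a²+b²) = (1/12)(4.64)[(1.07)² + (0.345)²] = 0.48872 kg m^2; axis through the centre, so I = 0.48872 kg m^2.
Solid disk: I_cm = (1/2)MR² = (1/2)(4.74)(0.457)² = 0.49497 kg m^2; centre at d = 0.509 m, so the parallel axis theorem gives I = 0.49497 + (4.74)(0.509)² = 1.723 kg m^2.
Total I = 2.2117 kg m^2; total mass M = 9.38 kg.
k = √(I/M) = √(2.2117/9.38) = 0.48558 m.

0.486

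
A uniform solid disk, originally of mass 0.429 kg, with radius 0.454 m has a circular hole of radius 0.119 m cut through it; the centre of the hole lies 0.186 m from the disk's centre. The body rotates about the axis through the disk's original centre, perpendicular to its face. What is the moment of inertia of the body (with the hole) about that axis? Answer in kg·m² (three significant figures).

0.0430

Unpierced body about its centre: I₀ = (1/2)MR² = (1/2)(0.429)(0.454)² = 0.044212 kg·m².
The removed disk has mass m = M·(r/R)² = (0.429)(0.119/0.454)² = 0.029474 kg (same uniform areal density).
Its moment of inertia about the rotation axis (parallel-axis theorem): I_hole = (1/2)mr² + md² = (1/2)(0.029474)(0.119)² + (0.029474)(0.186)² = 0.0012284 kg·m².
Treating the hole as negative mass, I = I₀ − I_hole = 0.044212 − 0.0012284 = 0.042984 kg·m².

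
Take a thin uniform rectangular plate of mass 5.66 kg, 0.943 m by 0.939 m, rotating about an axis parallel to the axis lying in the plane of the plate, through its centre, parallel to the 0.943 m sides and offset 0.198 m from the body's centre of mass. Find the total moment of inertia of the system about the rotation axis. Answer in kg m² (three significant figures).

I_cm = (1/12)Mb² = (1/12)(5.66)(0.939)² = 0.41588 kg m²; centre at d = 0.198 m, so I = I_cm + Md² gives I = 0.41588 + (5.66)(0.198)² = 0.63777 kg m².

0.638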